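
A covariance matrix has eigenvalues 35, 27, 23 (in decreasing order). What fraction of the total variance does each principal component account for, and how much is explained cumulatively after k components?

Step 1 — total variance = trace(Sigma) = Σ λ_i = 35 + 27 + 23 = 85.

Step 2 — fraction explained by component i = λ_i / Σ λ:
  PC1: 35/85 = 0.4118
  PC2: 27/85 = 0.3176
  PC3: 23/85 = 0.2706

Step 3 — cumulative fraction after k components = (λ_1 + ... + λ_k) / Σ λ:
  k = 1: 35/85 = 0.4118
  k = 2: (35 + 27)/85 = 62/85 = 0.7294
  k = 3: (35 + 27 + 23)/85 = 85/85 = 1

Summary (fraction, with percent):

explained: PC1 0.4118 (41.18%), PC2 0.3176 (31.76%), PC3 0.2706 (27.06%);  cumulative: 0.4118, 0.7294, 1


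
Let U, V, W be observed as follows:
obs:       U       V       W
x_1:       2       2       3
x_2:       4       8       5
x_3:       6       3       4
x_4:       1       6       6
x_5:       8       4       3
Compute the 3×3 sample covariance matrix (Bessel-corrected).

Step 1 — column means:
  mean(U) = (2 + 4 + 6 + 1 + 8) / 5 = 21/5 = 4.2
  mean(V) = (2 + 8 + 3 + 6 + 4) / 5 = 23/5 = 4.6
  mean(W) = (3 + 5 + 4 + 6 + 3) / 5 = 21/5 = 4.2

Step 2 — sample covariance S[i,j] = (1/(n-1)) · Σ_k (x_{k,i} - mean_i) · (x_{k,j} - mean_j), with n-1 = 4.
  S[U,U] = ((-2.2)·(-2.2) + (-0.2)·(-0.2) + (1.8)·(1.8) + (-3.2)·(-3.2) + (3.8)·(3.8)) / 4 = 32.8/4 = 8.2
  S[U,V] = ((-2.2)·(-2.6) + (-0.2)·(3.4) + (1.8)·(-1.6) + (-3.2)·(1.4) + (3.8)·(-0.6)) / 4 = -4.6/4 = -1.15
  S[U,W] = ((-2.2)·(-1.2) + (-0.2)·(0.8) + (1.8)·(-0.2) + (-3.2)·(1.8) + (3.8)·(-1.2)) / 4 = -8.2/4 = -2.05
  S[V,V] = ((-2.6)·(-2.6) + (3.4)·(3.4) + (-1.6)·(-1.6) + (1.4)·(1.4) + (-0.6)·(-0.6)) / 4 = 23.2/4 = 5.8
  S[V,W] = ((-2.6)·(-1.2) + (3.4)·(0.8) + (-1.6)·(-0.2) + (1.4)·(1.8) + (-0.6)·(-1.2)) / 4 = 9.4/4 = 2.35
  S[W,W] = ((-1.2)·(-1.2) + (0.8)·(0.8) + (-0.2)·(-0.2) + (1.8)·(1.8) + (-1.2)·(-1.2)) / 4 = 6.8/4 = 1.7

S is symmetric (S[j,i] = S[i,j]). Assembling:

S = [[8.2, -1.15, -2.05],
 [-1.15, 5.8, 2.35],
 [-2.05, 2.35, 1.7]]


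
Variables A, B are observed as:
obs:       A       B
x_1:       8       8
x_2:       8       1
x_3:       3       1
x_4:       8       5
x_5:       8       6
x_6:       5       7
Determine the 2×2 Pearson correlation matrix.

Step 1 — column means:
  mean(A) = (8 + 8 + 3 + 8 + 8 + 5) / 6 = 40/6 = 6.6667
  mean(B) = (8 + 1 + 1 + 5 + 6 + 7) / 6 = 28/6 = 4.6667

Step 2 — sample variances and covariances s[i,j] = (1/(n-1)) · Σ_k (x_{k,i} - mean_i) · (x_{k,j} - mean_j), with n-1 = 5:
  s[A,A] = ((1.3333)·(1.3333) + (1.3333)·(1.3333) + (-3.6667)·(-3.6667) + (1.3333)·(1.3333) + (1.3333)·(1.3333) + (-1.6667)·(-1.6667)) / 5 = 23.3333/5 = 4.6667
  s[A,B] = ((1.3333)·(3.3333) + (1.3333)·(-3.6667) + (-3.6667)·(-3.6667) + (1.3333)·(0.3333) + (1.3333)·(1.3333) + (-1.6667)·(2.3333)) / 5 = 11.3333/5 = 2.2667
  s[B,B] = ((3.3333)·(3.3333) + (-3.6667)·(-3.6667) + (-3.6667)·(-3.6667) + (0.3333)·(0.3333) + (1.3333)·(1.3333) + (2.3333)·(2.3333)) / 5 = 45.3333/5 = 9.0667
  Sample standard deviations s_i = √(s[i,i]):
  s(A) = √(4.6667) = 2.1602
  s(B) = √(9.0667) = 3.0111

Step 3 — r_{ij} = s_{ij} / (s_i · s_j):
  r[A,A] = 1 (diagonal).
  r[A,B] = 2.2667 / (2.1602 · 3.0111) = 2.2667 / 6.5047 = 0.3485
  r[B,B] = 1 (diagonal).

R is symmetric with unit diagonal. Assembling:

R = [[1, 0.3485],
 [0.3485, 1]]


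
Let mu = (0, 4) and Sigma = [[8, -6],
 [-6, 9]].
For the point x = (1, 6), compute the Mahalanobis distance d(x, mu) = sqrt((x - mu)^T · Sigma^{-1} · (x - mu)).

Step 1 — centre the observation: (x - mu) = (1, 2).

Step 2 — invert Sigma. det(Sigma) = 8·9 - (-6)² = 36.
  Sigma^{-1} = (1/det) · [[d, -b], [-b, a]] = [[0.25, 0.1667],
 [0.1667, 0.2222]].

Step 3 — form the quadratic (x - mu)^T · Sigma^{-1} · (x - mu):
  Sigma^{-1} · (x - mu) = (0.5833, 0.6111).
  (x - mu)^T · [Sigma^{-1} · (x - mu)] = (1)·(0.5833) + (2)·(0.6111) = 1.8056.

Step 4 — take square root: d = √(1.8056) ≈ 1.3437.

d(x, mu) = √(1.8056) ≈ 1.3437


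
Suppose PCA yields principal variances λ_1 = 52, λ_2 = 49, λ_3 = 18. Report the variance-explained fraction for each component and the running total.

Step 1 — total variance = trace(Sigma) = Σ λ_i = 52 + 49 + 18 = 119.

Step 2 — fraction explained by component i = λ_i / Σ λ:
  PC1: 52/119 = 0.437
  PC2: 49/119 = 0.4118
  PC3: 18/119 = 0.1513

Step 3 — cumulative fraction after k components = (λ_1 + ... + λ_k) / Σ λ:
  k = 1: 52/119 = 0.437
  k = 2: (52 + 49)/119 = 101/119 = 0.8487
  k = 3: (52 + 49 + 18)/119 = 119/119 = 1

Summary (fraction, with percent):

explained: PC1 0.437 (43.7%), PC2 0.4118 (41.18%), PC3 0.1513 (15.13%);  cumulative: 0.437, 0.8487, 1


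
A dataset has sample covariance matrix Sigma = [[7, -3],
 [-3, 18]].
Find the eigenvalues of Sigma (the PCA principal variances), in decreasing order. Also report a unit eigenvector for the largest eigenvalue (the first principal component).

Step 1 — characteristic polynomial of 2×2 Sigma:
  det(Sigma - λI) = λ² - trace · λ + det = 0.
  trace = 7 + 18 = 25, det = 7·18 - (-3)² = 117.
Step 2 — discriminant:
  Δ = trace² - 4·det = 625 - 468 = 157.
Step 3 — eigenvalues:
  λ = (trace ± √Δ)/2 = (25 ± 12.53)/2,
  λ_1 = 18.765,  λ_2 = 6.235.

Step 4 — unit eigenvector for λ_1: solve (Sigma - λ_1 I)v = 0. First row:
  (7 - 18.765)·v_x + (-3)·v_y = 0, i.e. (-11.765)·v_x + (-3)·v_y = 0,
  so v ∝ (b, λ_1 - a) = (-3, 11.765); multiply by -1 so the first entry is positive: u = (3, -11.765).
  ||u|| = √((3)² + (-11.765)²) = √(147.4148) ≈ 12.1414,
  v_1 = u/||u|| ≈ (0.2471, -0.969) (||v_1|| = 1).

λ_1 = 18.765,  λ_2 = 6.235;  v_1 ≈ (0.2471, -0.969)


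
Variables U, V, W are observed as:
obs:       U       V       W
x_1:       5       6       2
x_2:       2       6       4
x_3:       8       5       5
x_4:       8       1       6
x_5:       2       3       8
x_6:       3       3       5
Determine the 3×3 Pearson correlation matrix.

Step 1 — column means:
  mean(U) = (5 + 2 + 8 + 8 + 2 + 3) / 6 = 28/6 = 4.6667
  mean(V) = (6 + 6 + 5 + 1 + 3 + 3) / 6 = 24/6 = 4
  mean(W) = (2 + 4 + 5 + 6 + 8 + 5) / 6 = 30/6 = 5

Step 2 — sample variances and covariances s[i,j] = (1/(n-1)) · Σ_k (x_{k,i} - mean_i) · (x_{k,j} - mean_j), with n-1 = 5:
  s[U,U] = ((0.3333)·(0.3333) + (-2.6667)·(-2.6667) + (3.3333)·(3.3333) + (3.3333)·(3.3333) + (-2.6667)·(-2.6667) + (-1.6667)·(-1.6667)) / 5 = 39.3333/5 = 7.8667
  s[U,V] = ((0.3333)·(2) + (-2.6667)·(2) + (3.3333)·(1) + (3.3333)·(-3) + (-2.6667)·(-1) + (-1.6667)·(-1)) / 5 = -7/5 = -1.4
  s[U,W] = ((0.3333)·(-3) + (-2.6667)·(-1) + (3.3333)·(0) + (3.3333)·(1) + (-2.6667)·(3) + (-1.6667)·(0)) / 5 = -3/5 = -0.6
  s[V,V] = ((2)·(2) + (2)·(2) + (1)·(1) + (-3)·(-3) + (-1)·(-1) + (-1)·(-1)) / 5 = 20/5 = 4
  s[V,W] = ((2)·(-3) + (2)·(-1) + (1)·(0) + (-3)·(1) + (-1)·(3) + (-1)·(0)) / 5 = -14/5 = -2.8
  s[W,W] = ((-3)·(-3) + (-1)·(-1) + (0)·(0) + (1)·(1) + (3)·(3) + (0)·(0)) / 5 = 20/5 = 4
  Sample standard deviations s_i = √(s[i,i]):
  s(U) = √(7.8667) = 2.8048
  s(V) = √(4) = 2
  s(W) = √(4) = 2

Step 3 — r_{ij} = s_{ij} / (s_i · s_j):
  r[U,U] = 1 (diagonal).
  r[U,V] = -1.4 / (2.8048 · 2) = -1.4 / 5.6095 = -0.2496
  r[U,W] = -0.6 / (2.8048 · 2) = -0.6 / 5.6095 = -0.107
  r[V,V] = 1 (diagonal).
  r[V,W] = -2.8 / (2 · 2) = -2.8 / 4 = -0.7
  r[W,W] = 1 (diagonal).

R is symmetric with unit diagonal. Assembling:

R = [[1, -0.2496, -0.107],
 [-0.2496, 1, -0.7],
 [-0.107, -0.7, 1]]


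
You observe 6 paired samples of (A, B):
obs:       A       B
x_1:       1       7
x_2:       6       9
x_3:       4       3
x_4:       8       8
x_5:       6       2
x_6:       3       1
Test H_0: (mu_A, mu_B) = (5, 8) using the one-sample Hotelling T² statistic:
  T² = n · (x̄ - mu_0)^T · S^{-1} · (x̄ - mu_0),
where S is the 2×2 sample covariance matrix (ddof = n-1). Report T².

Step 1 — sample mean vector:
  mean(A) = (1 + 6 + 4 + 8 + 6 + 3) / 6 = 28/6 = 4.6667
  mean(B) = (7 + 9 + 3 + 8 + 2 + 1) / 6 = 30/6 = 5
  x̄ = (4.6667, 5),  deviation x̄ - mu_0 = (4.6667, 5) - (5, 8) = (-0.3333, -3).

Step 2 — sample covariance matrix, S[i,j] = (1/(n-1)) · Σ_k (x_{k,i} - mean_i) · (x_{k,j} - mean_j), divisor n-1 = 5:
  S[A,A] = ((-3.6667)·(-3.6667) + (1.3333)·(1.3333) + (-0.6667)·(-0.6667) + (3.3333)·(3.3333) + (1.3333)·(1.3333) + (-1.6667)·(-1.6667)) / 5 = 31.3333/5 = 6.2667
  S[A,B] = ((-3.6667)·(2) + (1.3333)·(4) + (-0.6667)·(-2) + (3.3333)·(3) + (1.3333)·(-3) + (-1.6667)·(-4)) / 5 = 12/5 = 2.4
  S[B,B] = ((2)·(2) + (4)·(4) + (-2)·(-2) + (3)·(3) + (-3)·(-3) + (-4)·(-4)) / 5 = 58/5 = 11.6
  S = [[6.2667, 2.4],
 [2.4, 11.6]].

Step 3 — invert S. det(S) = 6.2667·11.6 - (2.4)² = 66.9333.
  S^{-1} = (1/det) · [[d, -b], [-b, a]] = [[0.1733, -0.0359],
 [-0.0359, 0.0936]].

Step 4 — quadratic form (x̄ - mu_0)^T · S^{-1} · (x̄ - mu_0):
  S^{-1} · (x̄ - mu_0) = (0.0498, -0.2689),
  (x̄ - mu_0)^T · [...] = (-0.3333)·(0.0498) + (-3)·(-0.2689) = 0.7902.

Step 5 — scale by n: T² = 6 · 0.7902 = 4.741.

T² ≈ 4.741


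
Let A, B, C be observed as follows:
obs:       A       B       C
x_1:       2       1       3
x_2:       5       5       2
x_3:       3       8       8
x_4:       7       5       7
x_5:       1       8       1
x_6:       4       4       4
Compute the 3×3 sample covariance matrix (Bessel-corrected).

Step 1 — column means:
  mean(A) = (2 + 5 + 3 + 7 + 1 + 4) / 6 = 22/6 = 3.6667
  mean(B) = (1 + 5 + 8 + 5 + 8 + 4) / 6 = 31/6 = 5.1667
  mean(C) = (3 + 2 + 8 + 7 + 1 + 4) / 6 = 25/6 = 4.1667

Step 2 — sample covariance S[i,j] = (1/(n-1)) · Σ_k (x_{k,i} - mean_i) · (x_{k,j} - mean_j), with n-1 = 5.
  S[A,A] = ((-1.6667)·(-1.6667) + (1.3333)·(1.3333) + (-0.6667)·(-0.6667) + (3.3333)·(3.3333) + (-2.6667)·(-2.6667) + (0.3333)·(0.3333)) / 5 = 23.3333/5 = 4.6667
  S[A,B] = ((-1.6667)·(-4.1667) + (1.3333)·(-0.1667) + (-0.6667)·(2.8333) + (3.3333)·(-0.1667) + (-2.6667)·(2.8333) + (0.3333)·(-1.1667)) / 5 = -3.6667/5 = -0.7333
  S[A,C] = ((-1.6667)·(-1.1667) + (1.3333)·(-2.1667) + (-0.6667)·(3.8333) + (3.3333)·(2.8333) + (-2.6667)·(-3.1667) + (0.3333)·(-0.1667)) / 5 = 14.3333/5 = 2.8667
  S[B,B] = ((-4.1667)·(-4.1667) + (-0.1667)·(-0.1667) + (2.8333)·(2.8333) + (-0.1667)·(-0.1667) + (2.8333)·(2.8333) + (-1.1667)·(-1.1667)) / 5 = 34.8333/5 = 6.9667
  S[B,C] = ((-4.1667)·(-1.1667) + (-0.1667)·(-2.1667) + (2.8333)·(3.8333) + (-0.1667)·(2.8333) + (2.8333)·(-3.1667) + (-1.1667)·(-0.1667)) / 5 = 6.8333/5 = 1.3667
  S[C,C] = ((-1.1667)·(-1.1667) + (-2.1667)·(-2.1667) + (3.8333)·(3.8333) + (2.8333)·(2.8333) + (-3.1667)·(-3.1667) + (-0.1667)·(-0.1667)) / 5 = 38.8333/5 = 7.7667

S is symmetric (S[j,i] = S[i,j]). Assembling:

S = [[4.6667, -0.7333, 2.8667],
 [-0.7333, 6.9667, 1.3667],
 [2.8667, 1.3667, 7.7667]]


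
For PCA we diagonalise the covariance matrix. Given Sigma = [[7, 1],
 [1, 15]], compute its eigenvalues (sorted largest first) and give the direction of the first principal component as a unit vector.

Step 1 — characteristic polynomial of 2×2 Sigma:
  det(Sigma - λI) = λ² - trace · λ + det = 0.
  trace = 7 + 15 = 22, det = 7·15 - (1)² = 104.
Step 2 — discriminant:
  Δ = trace² - 4·det = 484 - 416 = 68.
Step 3 — eigenvalues:
  λ = (trace ± √Δ)/2 = (22 ± 8.2462)/2,
  λ_1 = 15.1231,  λ_2 = 6.8769.

Step 4 — unit eigenvector for λ_1: solve (Sigma - λ_1 I)v = 0. First row:
  (7 - 15.1231)·v_x + (1)·v_y = 0, i.e. (-8.1231)·v_x + (1)·v_y = 0,
  so v ∝ (b, λ_1 - a) = (1, 8.1231) = u.
  ||u|| = √((1)² + (8.1231)²) = √(66.9848) ≈ 8.1844,
  v_1 = u/||u|| ≈ (0.1222, 0.9925) (||v_1|| = 1).

λ_1 = 15.1231,  λ_2 = 6.8769;  v_1 ≈ (0.1222, 0.9925)


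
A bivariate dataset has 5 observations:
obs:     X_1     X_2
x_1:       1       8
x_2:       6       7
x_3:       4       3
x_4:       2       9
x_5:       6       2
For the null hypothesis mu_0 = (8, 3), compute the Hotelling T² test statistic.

Step 1 — sample mean vector:
  mean(X_1) = (1 + 6 + 4 + 2 + 6) / 5 = 19/5 = 3.8
  mean(X_2) = (8 + 7 + 3 + 9 + 2) / 5 = 29/5 = 5.8
  x̄ = (3.8, 5.8),  deviation x̄ - mu_0 = (3.8, 5.8) - (8, 3) = (-4.2, 2.8).

Step 2 — sample covariance matrix, S[i,j] = (1/(n-1)) · Σ_k (x_{k,i} - mean_i) · (x_{k,j} - mean_j), divisor n-1 = 4:
  S[X_1,X_1] = ((-2.8)·(-2.8) + (2.2)·(2.2) + (0.2)·(0.2) + (-1.8)·(-1.8) + (2.2)·(2.2)) / 4 = 20.8/4 = 5.2
  S[X_1,X_2] = ((-2.8)·(2.2) + (2.2)·(1.2) + (0.2)·(-2.8) + (-1.8)·(3.2) + (2.2)·(-3.8)) / 4 = -18.2/4 = -4.55
  S[X_2,X_2] = ((2.2)·(2.2) + (1.2)·(1.2) + (-2.8)·(-2.8) + (3.2)·(3.2) + (-3.8)·(-3.8)) / 4 = 38.8/4 = 9.7
  S = [[5.2, -4.55],
 [-4.55, 9.7]].

Step 3 — invert S. det(S) = 5.2·9.7 - (-4.55)² = 29.7375.
  S^{-1} = (1/det) · [[d, -b], [-b, a]] = [[0.3262, 0.153],
 [0.153, 0.1749]].

Step 4 — quadratic form (x̄ - mu_0)^T · S^{-1} · (x̄ - mu_0):
  S^{-1} · (x̄ - mu_0) = (-0.9416, -0.153),
  (x̄ - mu_0)^T · [...] = (-4.2)·(-0.9416) + (2.8)·(-0.153) = 3.5262.

Step 5 — scale by n: T² = 5 · 3.5262 = 17.6309.

T² ≈ 17.6309


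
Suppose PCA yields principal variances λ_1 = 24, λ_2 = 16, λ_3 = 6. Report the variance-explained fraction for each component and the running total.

Step 1 — total variance = trace(Sigma) = Σ λ_i = 24 + 16 + 6 = 46.

Step 2 — fraction explained by component i = λ_i / Σ λ:
  PC1: 24/46 = 0.5217
  PC2: 16/46 = 0.3478
  PC3: 6/46 = 0.1304

Step 3 — cumulative fraction after k components = (λ_1 + ... + λ_k) / Σ λ:
  k = 1: 24/46 = 0.5217
  k = 2: (24 + 16)/46 = 40/46 = 0.8696
  k = 3: (24 + 16 + 6)/46 = 46/46 = 1

Summary (fraction, with percent):

explained: PC1 0.5217 (52.17%), PC2 0.3478 (34.78%), PC3 0.1304 (13.04%);  cumulative: 0.5217, 0.8696, 1


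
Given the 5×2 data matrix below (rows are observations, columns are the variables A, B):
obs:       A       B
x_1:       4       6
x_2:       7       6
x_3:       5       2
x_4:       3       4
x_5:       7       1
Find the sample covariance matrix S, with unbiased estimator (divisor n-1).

Step 1 — column means:
  mean(A) = (4 + 7 + 5 + 3 + 7) / 5 = 26/5 = 5.2
  mean(B) = (6 + 6 + 2 + 4 + 1) / 5 = 19/5 = 3.8

Step 2 — sample covariance S[i,j] = (1/(n-1)) · Σ_k (x_{k,i} - mean_i) · (x_{k,j} - mean_j), with n-1 = 4.
  S[A,A] = ((-1.2)·(-1.2) + (1.8)·(1.8) + (-0.2)·(-0.2) + (-2.2)·(-2.2) + (1.8)·(1.8)) / 4 = 12.8/4 = 3.2
  S[A,B] = ((-1.2)·(2.2) + (1.8)·(2.2) + (-0.2)·(-1.8) + (-2.2)·(0.2) + (1.8)·(-2.8)) / 4 = -3.8/4 = -0.95
  S[B,B] = ((2.2)·(2.2) + (2.2)·(2.2) + (-1.8)·(-1.8) + (0.2)·(0.2) + (-2.8)·(-2.8)) / 4 = 20.8/4 = 5.2

S is symmetric (S[j,i] = S[i,j]). Assembling:

S = [[3.2, -0.95],
 [-0.95, 5.2]]


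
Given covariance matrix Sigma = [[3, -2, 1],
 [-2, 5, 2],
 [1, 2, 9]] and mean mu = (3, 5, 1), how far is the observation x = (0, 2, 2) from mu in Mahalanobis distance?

Step 1 — centre the observation: (x - mu) = (-3, -3, 1).

Step 2 — invert Sigma (cofactor / det for 3×3, or solve directly):
  Sigma^{-1} = [[0.5541, 0.2703, -0.1216],
 [0.2703, 0.3514, -0.1081],
 [-0.1216, -0.1081, 0.1486]].

Step 3 — form the quadratic (x - mu)^T · Sigma^{-1} · (x - mu):
  Sigma^{-1} · (x - mu) = (-2.5946, -1.973, 0.8378).
  (x - mu)^T · [Sigma^{-1} · (x - mu)] = (-3)·(-2.5946) + (-3)·(-1.973) + (1)·(0.8378) = 14.5405.

Step 4 — take square root: d = √(14.5405) ≈ 3.8132.

d(x, mu) = √(14.5405) ≈ 3.8132


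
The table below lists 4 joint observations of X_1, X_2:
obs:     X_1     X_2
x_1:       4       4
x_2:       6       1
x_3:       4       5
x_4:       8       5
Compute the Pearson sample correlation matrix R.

Step 1 — column means:
  mean(X_1) = (4 + 6 + 4 + 8) / 4 = 22/4 = 5.5
  mean(X_2) = (4 + 1 + 5 + 5) / 4 = 15/4 = 3.75

Step 2 — sample variances and covariances s[i,j] = (1/(n-1)) · Σ_k (x_{k,i} - mean_i) · (x_{k,j} - mean_j), with n-1 = 3:
  s[X_1,X_1] = ((-1.5)·(-1.5) + (0.5)·(0.5) + (-1.5)·(-1.5) + (2.5)·(2.5)) / 3 = 11/3 = 3.6667
  s[X_1,X_2] = ((-1.5)·(0.25) + (0.5)·(-2.75) + (-1.5)·(1.25) + (2.5)·(1.25)) / 3 = -0.5/3 = -0.1667
  s[X_2,X_2] = ((0.25)·(0.25) + (-2.75)·(-2.75) + (1.25)·(1.25) + (1.25)·(1.25)) / 3 = 10.75/3 = 3.5833
  Sample standard deviations s_i = √(s[i,i]):
  s(X_1) = √(3.6667) = 1.9149
  s(X_2) = √(3.5833) = 1.893

Step 3 — r_{ij} = s_{ij} / (s_i · s_j):
  r[X_1,X_1] = 1 (diagonal).
  r[X_1,X_2] = -0.1667 / (1.9149 · 1.893) = -0.1667 / 3.6248 = -0.046
  r[X_2,X_2] = 1 (diagonal).

R is symmetric with unit diagonal. Assembling:

R = [[1, -0.046],
 [-0.046, 1]]


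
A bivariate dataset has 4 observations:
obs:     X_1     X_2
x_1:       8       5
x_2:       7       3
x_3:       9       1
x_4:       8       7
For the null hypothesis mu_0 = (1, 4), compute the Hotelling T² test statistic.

Step 1 — sample mean vector:
  mean(X_1) = (8 + 7 + 9 + 8) / 4 = 32/4 = 8
  mean(X_2) = (5 + 3 + 1 + 7) / 4 = 16/4 = 4
  x̄ = (8, 4),  deviation x̄ - mu_0 = (8, 4) - (1, 4) = (7, 0).

Step 2 — sample covariance matrix, S[i,j] = (1/(n-1)) · Σ_k (x_{k,i} - mean_i) · (x_{k,j} - mean_j), divisor n-1 = 3:
  S[X_1,X_1] = ((0)·(0) + (-1)·(-1) + (1)·(1) + (0)·(0)) / 3 = 2/3 = 0.6667
  S[X_1,X_2] = ((0)·(1) + (-1)·(-1) + (1)·(-3) + (0)·(3)) / 3 = -2/3 = -0.6667
  S[X_2,X_2] = ((1)·(1) + (-1)·(-1) + (-3)·(-3) + (3)·(3)) / 3 = 20/3 = 6.6667
  S = [[0.6667, -0.6667],
 [-0.6667, 6.6667]].

Step 3 — invert S. det(S) = 0.6667·6.6667 - (-0.6667)² = 4.
  S^{-1} = (1/det) · [[d, -b], [-b, a]] = [[1.6667, 0.1667],
 [0.1667, 0.1667]].

Step 4 — quadratic form (x̄ - mu_0)^T · S^{-1} · (x̄ - mu_0):
  S^{-1} · (x̄ - mu_0) = (11.6667, 1.1667),
  (x̄ - mu_0)^T · [...] = (7)·(11.6667) + (0)·(1.1667) = 81.6667.

Step 5 — scale by n: T² = 4 · 81.6667 = 326.6667.

T² ≈ 326.6667


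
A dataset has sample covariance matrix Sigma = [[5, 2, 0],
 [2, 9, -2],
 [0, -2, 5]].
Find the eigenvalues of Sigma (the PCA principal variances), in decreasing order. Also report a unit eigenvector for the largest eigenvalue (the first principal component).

Step 1 — characteristic polynomial p(λ) = det(λI - Sigma) = λ³ - tr·λ² + c_1·λ - det, where tr = trace, c_1 = sum of the principal 2×2 minors, det = det(Sigma):
  tr = 5 + 9 + 5 = 19,
  c_1 = (5·9 - (2)²) + (5·5 - (0)²) + (9·5 - (-2)²) = 41 + 25 + 41 = 107,
  det = 5·(9·5 - (-2)²) - (2)·((2)·5 - (-2)·(0)) + (0)·((2)·(-2) - 9·(0)) = 5·(41) - (2)·(10) + (0)·(-4) = 185.
  So p(λ) = λ³ - 19λ² + 107λ - 185.
Step 2 — look for an integer root (rational root theorem: any rational root is an integer divisor of 185). Testing λ = 5:
  p(5) = 125 - 475 + 535 - 185 = 0  ✓
  Dividing out (λ - 5): p(λ) = (λ - 5)(λ² - 14λ + 37).
Step 3 — remaining eigenvalues from the quadratic λ² - 14λ + 37 = 0:
  Δ = 14² - 4·37 = 196 - 148 = 48,  λ = (14 ± √48)/2 = (14 ± 6.9282)/2 ≈ 10.4641 or 3.5359.
  Sorted: λ_1 = 10.4641,  λ_2 = 5,  λ_3 = 3.5359  (check: sum = 19 = tr ✓).

Step 4 — unit eigenvector for λ_1 ≈ 10.4641: v spans the null space of (Sigma - λ_1 I), whose rows are
  r_1 = (-5.4641, 2, 0),  r_2 = (2, -1.4641, -2),  r_3 = (0, -2, -5.4641).
  v is orthogonal to every row, so take v ∝ r_1 × r_2 = ((2)·(-2) - (0)·(-1.4641), (0)·(2) - (-5.4641)·(-2), (-5.4641)·(-1.4641) - (2)·(2)) ≈ (-4, -10.9282, 4).
  Rescale (multiply by -1 so the first nonzero entry is positive): u = (4, 10.9282, -4).
  ||u|| = √((4)² + (10.9282)² + (-4)²) = √(151.4256) ≈ 12.3055,  v_1 = u/||u|| ≈ (0.3251, 0.8881, -0.3251) (||v_1|| = 1).

λ_1 = 10.4641,  λ_2 = 5,  λ_3 = 3.5359;  v_1 ≈ (0.3251, 0.8881, -0.3251)


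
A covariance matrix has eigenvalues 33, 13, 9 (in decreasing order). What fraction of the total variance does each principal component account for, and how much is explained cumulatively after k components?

Step 1 — total variance = trace(Sigma) = Σ λ_i = 33 + 13 + 9 = 55.

Step 2 — fraction explained by component i = λ_i / Σ λ:
  PC1: 33/55 = 0.6
  PC2: 13/55 = 0.2364
  PC3: 9/55 = 0.1636

Step 3 — cumulative fraction after k components = (λ_1 + ... + λ_k) / Σ λ:
  k = 1: 33/55 = 0.6
  k = 2: (33 + 13)/55 = 46/55 = 0.8364
  k = 3: (33 + 13 + 9)/55 = 55/55 = 1

Summary (fraction, with percent):

explained: PC1 0.6 (60%), PC2 0.2364 (23.64%), PC3 0.1636 (16.36%);  cumulative: 0.6, 0.8364, 1


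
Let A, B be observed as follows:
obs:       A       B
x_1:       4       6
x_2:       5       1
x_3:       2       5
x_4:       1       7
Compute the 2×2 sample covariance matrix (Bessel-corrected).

Step 1 — column means:
  mean(A) = (4 + 5 + 2 + 1) / 4 = 12/4 = 3
  mean(B) = (6 + 1 + 5 + 7) / 4 = 19/4 = 4.75

Step 2 — sample covariance S[i,j] = (1/(n-1)) · Σ_k (x_{k,i} - mean_i) · (x_{k,j} - mean_j), with n-1 = 3.
  S[A,A] = ((1)·(1) + (2)·(2) + (-1)·(-1) + (-2)·(-2)) / 3 = 10/3 = 3.3333
  S[A,B] = ((1)·(1.25) + (2)·(-3.75) + (-1)·(0.25) + (-2)·(2.25)) / 3 = -11/3 = -3.6667
  S[B,B] = ((1.25)·(1.25) + (-3.75)·(-3.75) + (0.25)·(0.25) + (2.25)·(2.25)) / 3 = 20.75/3 = 6.9167

S is symmetric (S[j,i] = S[i,j]). Assembling:

S = [[3.3333, -3.6667],
 [-3.6667, 6.9167]]


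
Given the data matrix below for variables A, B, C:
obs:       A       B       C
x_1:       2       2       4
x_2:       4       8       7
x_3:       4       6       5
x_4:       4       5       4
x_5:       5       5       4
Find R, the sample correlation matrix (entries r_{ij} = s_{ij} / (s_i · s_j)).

Step 1 — column means:
  mean(A) = (2 + 4 + 4 + 4 + 5) / 5 = 19/5 = 3.8
  mean(B) = (2 + 8 + 6 + 5 + 5) / 5 = 26/5 = 5.2
  mean(C) = (4 + 7 + 5 + 4 + 4) / 5 = 24/5 = 4.8

Step 2 — sample variances and covariances s[i,j] = (1/(n-1)) · Σ_k (x_{k,i} - mean_i) · (x_{k,j} - mean_j), with n-1 = 4:
  s[A,A] = ((-1.8)·(-1.8) + (0.2)·(0.2) + (0.2)·(0.2) + (0.2)·(0.2) + (1.2)·(1.2)) / 4 = 4.8/4 = 1.2
  s[A,B] = ((-1.8)·(-3.2) + (0.2)·(2.8) + (0.2)·(0.8) + (0.2)·(-0.2) + (1.2)·(-0.2)) / 4 = 6.2/4 = 1.55
  s[A,C] = ((-1.8)·(-0.8) + (0.2)·(2.2) + (0.2)·(0.2) + (0.2)·(-0.8) + (1.2)·(-0.8)) / 4 = 0.8/4 = 0.2
  s[B,B] = ((-3.2)·(-3.2) + (2.8)·(2.8) + (0.8)·(0.8) + (-0.2)·(-0.2) + (-0.2)·(-0.2)) / 4 = 18.8/4 = 4.7
  s[B,C] = ((-3.2)·(-0.8) + (2.8)·(2.2) + (0.8)·(0.2) + (-0.2)·(-0.8) + (-0.2)·(-0.8)) / 4 = 9.2/4 = 2.3
  s[C,C] = ((-0.8)·(-0.8) + (2.2)·(2.2) + (0.2)·(0.2) + (-0.8)·(-0.8) + (-0.8)·(-0.8)) / 4 = 6.8/4 = 1.7
  Sample standard deviations s_i = √(s[i,i]):
  s(A) = √(1.2) = 1.0954
  s(B) = √(4.7) = 2.1679
  s(C) = √(1.7) = 1.3038

Step 3 — r_{ij} = s_{ij} / (s_i · s_j):
  r[A,A] = 1 (diagonal).
  r[A,B] = 1.55 / (1.0954 · 2.1679) = 1.55 / 2.3749 = 0.6527
  r[A,C] = 0.2 / (1.0954 · 1.3038) = 0.2 / 1.4283 = 0.14
  r[B,B] = 1 (diagonal).
  r[B,C] = 2.3 / (2.1679 · 1.3038) = 2.3 / 2.8267 = 0.8137
  r[C,C] = 1 (diagonal).

R is symmetric with unit diagonal. Assembling:

R = [[1, 0.6527, 0.14],
 [0.6527, 1, 0.8137],
 [0.14, 0.8137, 1]]


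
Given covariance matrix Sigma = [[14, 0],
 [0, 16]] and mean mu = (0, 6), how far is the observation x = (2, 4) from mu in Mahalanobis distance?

Step 1 — centre the observation: (x - mu) = (2, -2).

Step 2 — invert Sigma. det(Sigma) = 14·16 - (0)² = 224.
  Sigma^{-1} = (1/det) · [[d, -b], [-b, a]] = [[0.0714, 0],
 [0, 0.0625]].

Step 3 — form the quadratic (x - mu)^T · Sigma^{-1} · (x - mu):
  Sigma^{-1} · (x - mu) = (0.1429, -0.125).
  (x - mu)^T · [Sigma^{-1} · (x - mu)] = (2)·(0.1429) + (-2)·(-0.125) = 0.5357.

Step 4 — take square root: d = √(0.5357) ≈ 0.7319.

d(x, mu) = √(0.5357) ≈ 0.7319


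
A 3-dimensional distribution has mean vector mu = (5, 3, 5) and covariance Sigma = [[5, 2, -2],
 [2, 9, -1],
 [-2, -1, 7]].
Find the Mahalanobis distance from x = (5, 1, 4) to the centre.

Step 1 — centre the observation: (x - mu) = (0, -2, -1).

Step 2 — invert Sigma (cofactor / det for 3×3, or solve directly):
  Sigma^{-1} = [[0.2441, -0.0472, 0.063],
 [-0.0472, 0.122, 0.0039],
 [0.063, 0.0039, 0.1614]].

Step 3 — form the quadratic (x - mu)^T · Sigma^{-1} · (x - mu):
  Sigma^{-1} · (x - mu) = (0.0315, -0.248, -0.1693).
  (x - mu)^T · [Sigma^{-1} · (x - mu)] = (0)·(0.0315) + (-2)·(-0.248) + (-1)·(-0.1693) = 0.6654.

Step 4 — take square root: d = √(0.6654) ≈ 0.8157.

d(x, mu) = √(0.6654) ≈ 0.8157


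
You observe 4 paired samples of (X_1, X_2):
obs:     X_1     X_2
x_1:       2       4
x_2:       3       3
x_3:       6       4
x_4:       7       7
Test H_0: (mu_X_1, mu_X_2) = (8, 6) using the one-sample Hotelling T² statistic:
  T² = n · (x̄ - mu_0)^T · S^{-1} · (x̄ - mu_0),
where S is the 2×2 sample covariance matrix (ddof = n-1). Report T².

Step 1 — sample mean vector:
  mean(X_1) = (2 + 3 + 6 + 7) / 4 = 18/4 = 4.5
  mean(X_2) = (4 + 3 + 4 + 7) / 4 = 18/4 = 4.5
  x̄ = (4.5, 4.5),  deviation x̄ - mu_0 = (4.5, 4.5) - (8, 6) = (-3.5, -1.5).

Step 2 — sample covariance matrix, S[i,j] = (1/(n-1)) · Σ_k (x_{k,i} - mean_i) · (x_{k,j} - mean_j), divisor n-1 = 3:
  S[X_1,X_1] = ((-2.5)·(-2.5) + (-1.5)·(-1.5) + (1.5)·(1.5) + (2.5)·(2.5)) / 3 = 17/3 = 5.6667
  S[X_1,X_2] = ((-2.5)·(-0.5) + (-1.5)·(-1.5) + (1.5)·(-0.5) + (2.5)·(2.5)) / 3 = 9/3 = 3
  S[X_2,X_2] = ((-0.5)·(-0.5) + (-1.5)·(-1.5) + (-0.5)·(-0.5) + (2.5)·(2.5)) / 3 = 9/3 = 3
  S = [[5.6667, 3],
 [3, 3]].

Step 3 — invert S. det(S) = 5.6667·3 - (3)² = 8.
  S^{-1} = (1/det) · [[d, -b], [-b, a]] = [[0.375, -0.375],
 [-0.375, 0.7083]].

Step 4 — quadratic form (x̄ - mu_0)^T · S^{-1} · (x̄ - mu_0):
  S^{-1} · (x̄ - mu_0) = (-0.75, 0.25),
  (x̄ - mu_0)^T · [...] = (-3.5)·(-0.75) + (-1.5)·(0.25) = 2.25.

Step 5 — scale by n: T² = 4 · 2.25 = 9.

T² ≈ 9


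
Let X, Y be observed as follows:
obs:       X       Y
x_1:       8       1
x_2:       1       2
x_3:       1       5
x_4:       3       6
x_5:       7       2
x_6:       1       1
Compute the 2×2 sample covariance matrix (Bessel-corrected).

Step 1 — column means:
  mean(X) = (8 + 1 + 1 + 3 + 7 + 1) / 6 = 21/6 = 3.5
  mean(Y) = (1 + 2 + 5 + 6 + 2 + 1) / 6 = 17/6 = 2.8333

Step 2 — sample covariance S[i,j] = (1/(n-1)) · Σ_k (x_{k,i} - mean_i) · (x_{k,j} - mean_j), with n-1 = 5.
  S[X,X] = ((4.5)·(4.5) + (-2.5)·(-2.5) + (-2.5)·(-2.5) + (-0.5)·(-0.5) + (3.5)·(3.5) + (-2.5)·(-2.5)) / 5 = 51.5/5 = 10.3
  S[X,Y] = ((4.5)·(-1.8333) + (-2.5)·(-0.8333) + (-2.5)·(2.1667) + (-0.5)·(3.1667) + (3.5)·(-0.8333) + (-2.5)·(-1.8333)) / 5 = -11.5/5 = -2.3
  S[Y,Y] = ((-1.8333)·(-1.8333) + (-0.8333)·(-0.8333) + (2.1667)·(2.1667) + (3.1667)·(3.1667) + (-0.8333)·(-0.8333) + (-1.8333)·(-1.8333)) / 5 = 22.8333/5 = 4.5667

S is symmetric (S[j,i] = S[i,j]). Assembling:

S = [[10.3, -2.3],
 [-2.3, 4.5667]]


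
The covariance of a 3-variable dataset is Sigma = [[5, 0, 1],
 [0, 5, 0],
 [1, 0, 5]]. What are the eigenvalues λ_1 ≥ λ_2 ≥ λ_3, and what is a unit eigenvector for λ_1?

Step 1 — characteristic polynomial p(λ) = det(λI - Sigma) = λ³ - tr·λ² + c_1·λ - det, where tr = trace, c_1 = sum of the principal 2×2 minors, det = det(Sigma):
  tr = 5 + 5 + 5 = 15,
  c_1 = (5·5 - (0)²) + (5·5 - (1)²) + (5·5 - (0)²) = 25 + 24 + 25 = 74,
  det = 5·(5·5 - (0)²) - (0)·((0)·5 - (0)·(1)) + (1)·((0)·(0) - 5·(1)) = 5·(25) - (0)·(0) + (1)·(-5) = 120.
  So p(λ) = λ³ - 15λ² + 74λ - 120.
Step 2 — look for an integer root (rational root theorem: any rational root is an integer divisor of 120). Testing λ = 4:
  p(4) = 64 - 240 + 296 - 120 = 0  ✓
  Dividing out (λ - 4): p(λ) = (λ - 4)(λ² - 11λ + 30).
Step 3 — remaining eigenvalues from the quadratic λ² - 11λ + 30 = 0:
  Δ = 11² - 4·30 = 121 - 120 = 1,  λ = (11 ± √1)/2 = (11 ± 1)/2 = 6 or 5.
  Sorted: λ_1 = 6,  λ_2 = 5,  λ_3 = 4  (check: sum = 15 = tr ✓).

Step 4 — unit eigenvector for λ_1 = 6: v spans the null space of (Sigma - λ_1 I), whose rows are
  r_1 = (-1, 0, 1),  r_2 = (0, -1, 0),  r_3 = (1, 0, -1).
  v is orthogonal to every row, so take v ∝ r_1 × r_2 = ((0)·(0) - (1)·(-1), (1)·(0) - (-1)·(0), (-1)·(-1) - (0)·(0)) = (1, 0, 1).
  Let u = (1, 0, 1).
  ||u|| = √((1)² + (0)² + (1)²) = √(2) ≈ 1.4142,  v_1 = u/||u|| ≈ (0.7071, 0, 0.7071) (||v_1|| = 1).

λ_1 = 6,  λ_2 = 5,  λ_3 = 4;  v_1 ≈ (0.7071, 0, 0.7071)


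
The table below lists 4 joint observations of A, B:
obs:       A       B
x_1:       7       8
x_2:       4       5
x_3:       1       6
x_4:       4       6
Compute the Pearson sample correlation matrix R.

Step 1 — column means:
  mean(A) = (7 + 4 + 1 + 4) / 4 = 16/4 = 4
  mean(B) = (8 + 5 + 6 + 6) / 4 = 25/4 = 6.25

Step 2 — sample variances and covariances s[i,j] = (1/(n-1)) · Σ_k (x_{k,i} - mean_i) · (x_{k,j} - mean_j), with n-1 = 3:
  s[A,A] = ((3)·(3) + (0)·(0) + (-3)·(-3) + (0)·(0)) / 3 = 18/3 = 6
  s[A,B] = ((3)·(1.75) + (0)·(-1.25) + (-3)·(-0.25) + (0)·(-0.25)) / 3 = 6/3 = 2
  s[B,B] = ((1.75)·(1.75) + (-1.25)·(-1.25) + (-0.25)·(-0.25) + (-0.25)·(-0.25)) / 3 = 4.75/3 = 1.5833
  Sample standard deviations s_i = √(s[i,i]):
  s(A) = √(6) = 2.4495
  s(B) = √(1.5833) = 1.2583

Step 3 — r_{ij} = s_{ij} / (s_i · s_j):
  r[A,A] = 1 (diagonal).
  r[A,B] = 2 / (2.4495 · 1.2583) = 2 / 3.0822 = 0.6489
  r[B,B] = 1 (diagonal).

R is symmetric with unit diagonal. Assembling:

R = [[1, 0.6489],
 [0.6489, 1]]


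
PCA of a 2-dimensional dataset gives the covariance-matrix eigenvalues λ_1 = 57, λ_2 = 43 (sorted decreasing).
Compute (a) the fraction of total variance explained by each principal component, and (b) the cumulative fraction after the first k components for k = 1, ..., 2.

Step 1 — total variance = trace(Sigma) = Σ λ_i = 57 + 43 = 100.

Step 2 — fraction explained by component i = λ_i / Σ λ:
  PC1: 57/100 = 0.57
  PC2: 43/100 = 0.43

Step 3 — cumulative fraction after k components = (λ_1 + ... + λ_k) / Σ λ:
  k = 1: 57/100 = 0.57
  k = 2: (57 + 43)/100 = 100/100 = 1

Summary (fraction, with percent):

explained: PC1 0.57 (57%), PC2 0.43 (43%);  cumulative: 0.57, 1


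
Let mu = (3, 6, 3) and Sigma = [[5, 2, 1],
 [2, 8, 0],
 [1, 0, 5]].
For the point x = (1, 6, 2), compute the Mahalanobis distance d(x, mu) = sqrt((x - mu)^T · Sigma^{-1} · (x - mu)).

Step 1 — centre the observation: (x - mu) = (-2, 0, -1).

Step 2 — invert Sigma (cofactor / det for 3×3, or solve directly):
  Sigma^{-1} = [[0.2326, -0.0581, -0.0465],
 [-0.0581, 0.1395, 0.0116],
 [-0.0465, 0.0116, 0.2093]].

Step 3 — form the quadratic (x - mu)^T · Sigma^{-1} · (x - mu):
  Sigma^{-1} · (x - mu) = (-0.4186, 0.1047, -0.1163).
  (x - mu)^T · [Sigma^{-1} · (x - mu)] = (-2)·(-0.4186) + (0)·(0.1047) + (-1)·(-0.1163) = 0.9535.

Step 4 — take square root: d = √(0.9535) ≈ 0.9765.

d(x, mu) = √(0.9535) ≈ 0.9765


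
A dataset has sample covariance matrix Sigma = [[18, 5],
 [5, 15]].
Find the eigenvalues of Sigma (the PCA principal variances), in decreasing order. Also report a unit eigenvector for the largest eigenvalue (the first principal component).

Step 1 — characteristic polynomial of 2×2 Sigma:
  det(Sigma - λI) = λ² - trace · λ + det = 0.
  trace = 18 + 15 = 33, det = 18·15 - (5)² = 245.
Step 2 — discriminant:
  Δ = trace² - 4·det = 1089 - 980 = 109.
Step 3 — eigenvalues:
  λ = (trace ± √Δ)/2 = (33 ± 10.4403)/2,
  λ_1 = 21.7202,  λ_2 = 11.2798.

Step 4 — unit eigenvector for λ_1: solve (Sigma - λ_1 I)v = 0. First row:
  (18 - 21.7202)·v_x + (5)·v_y = 0, i.e. (-3.7202)·v_x + (5)·v_y = 0,
  so v ∝ (b, λ_1 - a) = (5, 3.7202) = u.
  ||u|| = √((5)² + (3.7202)²) = √(38.8395) ≈ 6.2321,
  v_1 = u/||u|| ≈ (0.8023, 0.5969) (||v_1|| = 1).

λ_1 = 21.7202,  λ_2 = 11.2798;  v_1 ≈ (0.8023, 0.5969)


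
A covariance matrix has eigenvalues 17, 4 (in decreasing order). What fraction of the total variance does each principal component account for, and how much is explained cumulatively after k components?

Step 1 — total variance = trace(Sigma) = Σ λ_i = 17 + 4 = 21.

Step 2 — fraction explained by component i = λ_i / Σ λ:
  PC1: 17/21 = 0.8095
  PC2: 4/21 = 0.1905

Step 3 — cumulative fraction after k components = (λ_1 + ... + λ_k) / Σ λ:
  k = 1: 17/21 = 0.8095
  k = 2: (17 + 4)/21 = 21/21 = 1

Summary (fraction, with percent):

explained: PC1 0.8095 (80.95%), PC2 0.1905 (19.05%);  cumulative: 0.8095, 1


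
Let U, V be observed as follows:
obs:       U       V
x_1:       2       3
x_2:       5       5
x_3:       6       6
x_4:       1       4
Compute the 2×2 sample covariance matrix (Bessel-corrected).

Step 1 — column means:
  mean(U) = (2 + 5 + 6 + 1) / 4 = 14/4 = 3.5
  mean(V) = (3 + 5 + 6 + 4) / 4 = 18/4 = 4.5

Step 2 — sample covariance S[i,j] = (1/(n-1)) · Σ_k (x_{k,i} - mean_i) · (x_{k,j} - mean_j), with n-1 = 3.
  S[U,U] = ((-1.5)·(-1.5) + (1.5)·(1.5) + (2.5)·(2.5) + (-2.5)·(-2.5)) / 3 = 17/3 = 5.6667
  S[U,V] = ((-1.5)·(-1.5) + (1.5)·(0.5) + (2.5)·(1.5) + (-2.5)·(-0.5)) / 3 = 8/3 = 2.6667
  S[V,V] = ((-1.5)·(-1.5) + (0.5)·(0.5) + (1.5)·(1.5) + (-0.5)·(-0.5)) / 3 = 5/3 = 1.6667

S is symmetric (S[j,i] = S[i,j]). Assembling:

S = [[5.6667, 2.6667],
 [2.6667, 1.6667]]


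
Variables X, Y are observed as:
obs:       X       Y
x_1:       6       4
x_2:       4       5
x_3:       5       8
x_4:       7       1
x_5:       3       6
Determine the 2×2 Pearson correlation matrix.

Step 1 — column means:
  mean(X) = (6 + 4 + 5 + 7 + 3) / 5 = 25/5 = 5
  mean(Y) = (4 + 5 + 8 + 1 + 6) / 5 = 24/5 = 4.8

Step 2 — sample variances and covariances s[i,j] = (1/(n-1)) · Σ_k (x_{k,i} - mean_i) · (x_{k,j} - mean_j), with n-1 = 4:
  s[X,X] = ((1)·(1) + (-1)·(-1) + (0)·(0) + (2)·(2) + (-2)·(-2)) / 4 = 10/4 = 2.5
  s[X,Y] = ((1)·(-0.8) + (-1)·(0.2) + (0)·(3.2) + (2)·(-3.8) + (-2)·(1.2)) / 4 = -11/4 = -2.75
  s[Y,Y] = ((-0.8)·(-0.8) + (0.2)·(0.2) + (3.2)·(3.2) + (-3.8)·(-3.8) + (1.2)·(1.2)) / 4 = 26.8/4 = 6.7
  Sample standard deviations s_i = √(s[i,i]):
  s(X) = √(2.5) = 1.5811
  s(Y) = √(6.7) = 2.5884

Step 3 — r_{ij} = s_{ij} / (s_i · s_j):
  r[X,X] = 1 (diagonal).
  r[X,Y] = -2.75 / (1.5811 · 2.5884) = -2.75 / 4.0927 = -0.6719
  r[Y,Y] = 1 (diagonal).

R is symmetric with unit diagonal. Assembling:

R = [[1, -0.6719],
 [-0.6719, 1]]


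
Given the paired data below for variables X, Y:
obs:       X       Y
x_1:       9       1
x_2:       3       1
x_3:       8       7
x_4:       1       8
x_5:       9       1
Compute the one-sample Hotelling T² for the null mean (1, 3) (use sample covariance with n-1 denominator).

Step 1 — sample mean vector:
  mean(X) = (9 + 3 + 8 + 1 + 9) / 5 = 30/5 = 6
  mean(Y) = (1 + 1 + 7 + 8 + 1) / 5 = 18/5 = 3.6
  x̄ = (6, 3.6),  deviation x̄ - mu_0 = (6, 3.6) - (1, 3) = (5, 0.6).

Step 2 — sample covariance matrix, S[i,j] = (1/(n-1)) · Σ_k (x_{k,i} - mean_i) · (x_{k,j} - mean_j), divisor n-1 = 4:
  S[X,X] = ((3)·(3) + (-3)·(-3) + (2)·(2) + (-5)·(-5) + (3)·(3)) / 4 = 56/4 = 14
  S[X,Y] = ((3)·(-2.6) + (-3)·(-2.6) + (2)·(3.4) + (-5)·(4.4) + (3)·(-2.6)) / 4 = -23/4 = -5.75
  S[Y,Y] = ((-2.6)·(-2.6) + (-2.6)·(-2.6) + (3.4)·(3.4) + (4.4)·(4.4) + (-2.6)·(-2.6)) / 4 = 51.2/4 = 12.8
  S = [[14, -5.75],
 [-5.75, 12.8]].

Step 3 — invert S. det(S) = 14·12.8 - (-5.75)² = 146.1375.
  S^{-1} = (1/det) · [[d, -b], [-b, a]] = [[0.0876, 0.0393],
 [0.0393, 0.0958]].

Step 4 — quadratic form (x̄ - mu_0)^T · S^{-1} · (x̄ - mu_0):
  S^{-1} · (x̄ - mu_0) = (0.4616, 0.2542),
  (x̄ - mu_0)^T · [...] = (5)·(0.4616) + (0.6)·(0.2542) = 2.4603.

Step 5 — scale by n: T² = 5 · 2.4603 = 12.3014.

T² ≈ 12.3014


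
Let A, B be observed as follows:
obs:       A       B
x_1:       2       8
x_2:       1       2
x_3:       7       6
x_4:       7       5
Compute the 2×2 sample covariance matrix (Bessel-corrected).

Step 1 — column means:
  mean(A) = (2 + 1 + 7 + 7) / 4 = 17/4 = 4.25
  mean(B) = (8 + 2 + 6 + 5) / 4 = 21/4 = 5.25

Step 2 — sample covariance S[i,j] = (1/(n-1)) · Σ_k (x_{k,i} - mean_i) · (x_{k,j} - mean_j), with n-1 = 3.
  S[A,A] = ((-2.25)·(-2.25) + (-3.25)·(-3.25) + (2.75)·(2.75) + (2.75)·(2.75)) / 3 = 30.75/3 = 10.25
  S[A,B] = ((-2.25)·(2.75) + (-3.25)·(-3.25) + (2.75)·(0.75) + (2.75)·(-0.25)) / 3 = 5.75/3 = 1.9167
  S[B,B] = ((2.75)·(2.75) + (-3.25)·(-3.25) + (0.75)·(0.75) + (-0.25)·(-0.25)) / 3 = 18.75/3 = 6.25

S is symmetric (S[j,i] = S[i,j]). Assembling:

S = [[10.25, 1.9167],
 [1.9167, 6.25]]


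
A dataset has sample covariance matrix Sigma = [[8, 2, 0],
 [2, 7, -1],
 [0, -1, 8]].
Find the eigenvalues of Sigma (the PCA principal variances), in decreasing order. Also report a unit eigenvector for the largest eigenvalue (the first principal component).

Step 1 — characteristic polynomial p(λ) = det(λI - Sigma) = λ³ - tr·λ² + c_1·λ - det, where tr = trace, c_1 = sum of the principal 2×2 minors, det = det(Sigma):
  tr = 8 + 7 + 8 = 23,
  c_1 = (8·7 - (2)²) + (8·8 - (0)²) + (7·8 - (-1)²) = 52 + 64 + 55 = 171,
  det = 8·(7·8 - (-1)²) - (2)·((2)·8 - (-1)·(0)) + (0)·((2)·(-1) - 7·(0)) = 8·(55) - (2)·(16) + (0)·(-2) = 408.
  So p(λ) = λ³ - 23λ² + 171λ - 408.
Step 2 — look for an integer root (rational root theorem: any rational root is an integer divisor of 408). Testing λ = 8:
  p(8) = 512 - 1472 + 1368 - 408 = 0  ✓
  Dividing out (λ - 8): p(λ) = (λ - 8)(λ² - 15λ + 51).
Step 3 — remaining eigenvalues from the quadratic λ² - 15λ + 51 = 0:
  Δ = 15² - 4·51 = 225 - 204 = 21,  λ = (15 ± √21)/2 = (15 ± 4.5826)/2 ≈ 9.7913 or 5.2087.
  Sorted: λ_1 = 9.7913,  λ_2 = 8,  λ_3 = 5.2087  (check: sum = 23 = tr ✓).

Step 4 — unit eigenvector for λ_1 ≈ 9.7913: v spans the null space of (Sigma - λ_1 I), whose rows are
  r_1 = (-1.7913, 2, 0),  r_2 = (2, -2.7913, -1),  r_3 = (0, -1, -1.7913).
  v is orthogonal to every row, so take v ∝ r_1 × r_2 = ((2)·(-1) - (0)·(-2.7913), (0)·(2) - (-1.7913)·(-1), (-1.7913)·(-2.7913) - (2)·(2)) ≈ (-2, -1.7913, 1).
  Rescale (multiply by -1 so the first nonzero entry is positive): u = (2, 1.7913, -1).
  ||u|| = √((2)² + (1.7913)² + (-1)²) = √(8.2087) ≈ 2.8651,  v_1 = u/||u|| ≈ (0.6981, 0.6252, -0.349) (||v_1|| = 1).

λ_1 = 9.7913,  λ_2 = 8,  λ_3 = 5.2087;  v_1 ≈ (0.6981, 0.6252, -0.349)


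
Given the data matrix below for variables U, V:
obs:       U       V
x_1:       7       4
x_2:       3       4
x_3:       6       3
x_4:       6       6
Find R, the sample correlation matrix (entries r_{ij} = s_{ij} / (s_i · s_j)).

Step 1 — column means:
  mean(U) = (7 + 3 + 6 + 6) / 4 = 22/4 = 5.5
  mean(V) = (4 + 4 + 3 + 6) / 4 = 17/4 = 4.25

Step 2 — sample variances and covariances s[i,j] = (1/(n-1)) · Σ_k (x_{k,i} - mean_i) · (x_{k,j} - mean_j), with n-1 = 3:
  s[U,U] = ((1.5)·(1.5) + (-2.5)·(-2.5) + (0.5)·(0.5) + (0.5)·(0.5)) / 3 = 9/3 = 3
  s[U,V] = ((1.5)·(-0.25) + (-2.5)·(-0.25) + (0.5)·(-1.25) + (0.5)·(1.75)) / 3 = 0.5/3 = 0.1667
  s[V,V] = ((-0.25)·(-0.25) + (-0.25)·(-0.25) + (-1.25)·(-1.25) + (1.75)·(1.75)) / 3 = 4.75/3 = 1.5833
  Sample standard deviations s_i = √(s[i,i]):
  s(U) = √(3) = 1.7321
  s(V) = √(1.5833) = 1.2583

Step 3 — r_{ij} = s_{ij} / (s_i · s_j):
  r[U,U] = 1 (diagonal).
  r[U,V] = 0.1667 / (1.7321 · 1.2583) = 0.1667 / 2.1794 = 0.0765
  r[V,V] = 1 (diagonal).

R is symmetric with unit diagonal. Assembling:

R = [[1, 0.0765],
 [0.0765, 1]]


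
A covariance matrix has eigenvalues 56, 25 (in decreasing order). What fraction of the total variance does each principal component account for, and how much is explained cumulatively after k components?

Step 1 — total variance = trace(Sigma) = Σ λ_i = 56 + 25 = 81.

Step 2 — fraction explained by component i = λ_i / Σ λ:
  PC1: 56/81 = 0.6914
  PC2: 25/81 = 0.3086

Step 3 — cumulative fraction after k components = (λ_1 + ... + λ_k) / Σ λ:
  k = 1: 56/81 = 0.6914
  k = 2: (56 + 25)/81 = 81/81 = 1

Summary (fraction, with percent):

explained: PC1 0.6914 (69.14%), PC2 0.3086 (30.86%);  cumulative: 0.6914, 1


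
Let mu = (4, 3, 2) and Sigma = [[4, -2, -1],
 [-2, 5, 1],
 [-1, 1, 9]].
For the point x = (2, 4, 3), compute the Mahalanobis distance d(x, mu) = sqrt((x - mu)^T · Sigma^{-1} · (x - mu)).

Step 1 — centre the observation: (x - mu) = (-2, 1, 1).

Step 2 — invert Sigma (cofactor / det for 3×3, or solve directly):
  Sigma^{-1} = [[0.3165, 0.1223, 0.0216],
 [0.1223, 0.2518, -0.0144],
 [0.0216, -0.0144, 0.1151]].

Step 3 — form the quadratic (x - mu)^T · Sigma^{-1} · (x - mu):
  Sigma^{-1} · (x - mu) = (-0.4892, -0.0072, 0.0576).
  (x - mu)^T · [Sigma^{-1} · (x - mu)] = (-2)·(-0.4892) + (1)·(-0.0072) + (1)·(0.0576) = 1.0288.

Step 4 — take square root: d = √(1.0288) ≈ 1.0143.

d(x, mu) = √(1.0288) ≈ 1.0143
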